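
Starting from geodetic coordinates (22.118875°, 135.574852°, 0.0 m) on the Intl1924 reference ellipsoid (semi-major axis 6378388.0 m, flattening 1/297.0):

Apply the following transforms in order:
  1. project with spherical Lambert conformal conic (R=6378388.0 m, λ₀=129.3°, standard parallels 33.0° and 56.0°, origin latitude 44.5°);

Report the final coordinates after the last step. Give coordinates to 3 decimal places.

start: φ=22.118875°, λ=135.574852°, h=0.000 m
→ lcc (R=6378388.0, λ₀=129.3°): E=681022.7824, N=-2477243.7931

E=681022.782 m, N=-2477243.793 m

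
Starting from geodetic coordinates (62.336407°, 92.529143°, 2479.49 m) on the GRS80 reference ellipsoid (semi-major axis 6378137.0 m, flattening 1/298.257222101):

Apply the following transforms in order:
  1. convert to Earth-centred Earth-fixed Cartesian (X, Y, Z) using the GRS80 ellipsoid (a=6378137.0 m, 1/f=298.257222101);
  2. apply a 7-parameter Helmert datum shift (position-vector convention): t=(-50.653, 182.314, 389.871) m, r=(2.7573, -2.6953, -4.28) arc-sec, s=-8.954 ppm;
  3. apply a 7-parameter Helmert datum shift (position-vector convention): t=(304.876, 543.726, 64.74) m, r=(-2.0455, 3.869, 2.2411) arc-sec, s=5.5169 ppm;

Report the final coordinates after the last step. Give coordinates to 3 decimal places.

X=-130751.338 m, Y=2967999.002 m, Z=5628661.680 m

start: φ=62.336407°, λ=92.529143°, h=2479.490 m
→ ECEF (a=6378137.000, f=1/298.257222101): X=-131067.3748, Y=2967301.2836, Z=5628215.4264
→ Helmert 7p (PV): X=-131128.8274, Y=2967384.5120, Z=5628592.8555
→ Helmert 7p (PV): X=-130751.3376, Y=2967999.0023, Z=5628661.6802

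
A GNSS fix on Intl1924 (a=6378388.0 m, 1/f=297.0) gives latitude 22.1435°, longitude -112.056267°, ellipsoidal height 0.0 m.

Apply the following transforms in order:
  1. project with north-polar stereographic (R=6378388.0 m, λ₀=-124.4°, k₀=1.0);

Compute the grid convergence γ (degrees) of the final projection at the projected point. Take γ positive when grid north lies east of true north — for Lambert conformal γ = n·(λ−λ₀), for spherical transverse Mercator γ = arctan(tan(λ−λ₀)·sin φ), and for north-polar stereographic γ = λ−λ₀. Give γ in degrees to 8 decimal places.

12.34373300

start: φ=22.143500°, λ=-112.056267°, h=0.000 m
→ into stereo (λ₀=-124.4°): φ=22.14350000°, λ−λ₀=12.34373300°
convergence γ = 12.34373300°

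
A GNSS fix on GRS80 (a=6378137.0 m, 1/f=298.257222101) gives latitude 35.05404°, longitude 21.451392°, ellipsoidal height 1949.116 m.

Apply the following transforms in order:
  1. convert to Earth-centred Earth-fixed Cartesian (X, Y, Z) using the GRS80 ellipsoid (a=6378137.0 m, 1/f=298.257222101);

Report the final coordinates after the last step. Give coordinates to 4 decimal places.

X=4866387.9123 m, Y=1912153.6734 m, Z=3643895.7850 m

start: φ=35.054040°, λ=21.451392°, h=1949.116 m
→ ECEF (a=6378137.000, f=1/298.257222101): X=4866387.9123, Y=1912153.6734, Z=3643895.7850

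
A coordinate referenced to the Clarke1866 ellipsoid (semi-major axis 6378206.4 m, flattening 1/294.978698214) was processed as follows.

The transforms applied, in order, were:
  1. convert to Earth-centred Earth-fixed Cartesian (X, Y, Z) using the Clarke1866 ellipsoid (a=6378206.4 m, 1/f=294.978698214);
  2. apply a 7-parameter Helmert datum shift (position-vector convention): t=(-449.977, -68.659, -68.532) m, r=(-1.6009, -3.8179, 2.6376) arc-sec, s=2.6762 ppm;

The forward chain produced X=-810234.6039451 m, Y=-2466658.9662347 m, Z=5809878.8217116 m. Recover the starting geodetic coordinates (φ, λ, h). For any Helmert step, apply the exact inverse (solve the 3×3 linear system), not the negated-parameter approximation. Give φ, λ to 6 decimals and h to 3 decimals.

start: X=-810234.6039, Y=-2466658.9662, Z=5809878.8217 m
→ Helmert⁻¹: X=-809706.4615, Y=-2466618.4452, Z=5809927.6482
→ geod (Bowring, a=6378206.400): φ=66.06744800°, λ=-108.17323900°, h=3407.9500 m

φ=66.067448°, λ=-108.173239°, h=3407.950 m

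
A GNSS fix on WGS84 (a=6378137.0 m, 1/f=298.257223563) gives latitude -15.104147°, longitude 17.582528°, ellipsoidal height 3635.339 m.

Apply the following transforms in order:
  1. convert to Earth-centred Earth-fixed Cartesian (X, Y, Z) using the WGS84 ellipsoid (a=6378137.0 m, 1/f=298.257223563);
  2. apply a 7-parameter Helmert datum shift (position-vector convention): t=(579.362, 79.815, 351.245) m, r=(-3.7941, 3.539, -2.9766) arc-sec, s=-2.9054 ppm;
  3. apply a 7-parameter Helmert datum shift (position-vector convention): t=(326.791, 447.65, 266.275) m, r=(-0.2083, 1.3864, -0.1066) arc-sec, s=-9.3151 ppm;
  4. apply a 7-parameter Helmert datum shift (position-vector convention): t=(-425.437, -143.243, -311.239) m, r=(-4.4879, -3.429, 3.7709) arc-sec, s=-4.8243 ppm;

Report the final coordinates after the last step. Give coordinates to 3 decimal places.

X=5875164.321 m, Y=1861929.481 m, Z=-1651960.628 m

start: φ=-15.104147°, λ=17.582528°, h=3635.339 m
→ ECEF (a=6378137.000, f=1/298.257223563): X=5874801.9555, Y=1861625.3869, Z=-1652175.8187
→ Helmert 7p (PV): X=5875362.7666, Y=1861584.6237, Z=-1651954.8136
→ Helmert 7p (PV): X=5875624.6866, Y=1862010.2282, Z=-1651714.5211
→ Helmert 7p (PV): X=5875164.3215, Y=1861929.4813, Z=-1651960.6276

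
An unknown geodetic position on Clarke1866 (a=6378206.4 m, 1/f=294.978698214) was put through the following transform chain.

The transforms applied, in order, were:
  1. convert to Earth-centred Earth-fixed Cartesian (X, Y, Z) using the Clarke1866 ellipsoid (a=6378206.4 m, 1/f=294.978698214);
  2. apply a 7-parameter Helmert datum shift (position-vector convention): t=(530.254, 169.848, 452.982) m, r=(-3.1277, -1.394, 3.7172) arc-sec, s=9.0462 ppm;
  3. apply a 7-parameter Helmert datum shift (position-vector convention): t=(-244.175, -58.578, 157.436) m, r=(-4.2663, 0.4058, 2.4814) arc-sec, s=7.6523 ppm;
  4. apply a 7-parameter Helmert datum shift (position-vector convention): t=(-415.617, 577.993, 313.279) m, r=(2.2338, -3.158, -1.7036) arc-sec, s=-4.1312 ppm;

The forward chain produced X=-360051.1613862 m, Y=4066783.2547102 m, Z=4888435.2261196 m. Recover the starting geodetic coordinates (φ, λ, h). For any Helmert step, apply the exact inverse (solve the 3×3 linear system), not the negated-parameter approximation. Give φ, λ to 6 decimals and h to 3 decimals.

φ=50.324553°, λ=95.056040°, h=2400.555 m

start: X=-360051.1614, Y=4066783.2547, Z=4888435.2261 m
→ Helmert⁻¹: X=-359595.7757, Y=4066272.0271, Z=4888103.6098
→ Helmert⁻¹: X=-359309.5503, Y=4066202.7098, Z=4887992.1669
→ Helmert⁻¹: X=-359730.2434, Y=4065928.4503, Z=4887559.0566
→ geod (Bowring, a=6378206.400): φ=50.32455300°, λ=95.05604000°, h=2400.5550 m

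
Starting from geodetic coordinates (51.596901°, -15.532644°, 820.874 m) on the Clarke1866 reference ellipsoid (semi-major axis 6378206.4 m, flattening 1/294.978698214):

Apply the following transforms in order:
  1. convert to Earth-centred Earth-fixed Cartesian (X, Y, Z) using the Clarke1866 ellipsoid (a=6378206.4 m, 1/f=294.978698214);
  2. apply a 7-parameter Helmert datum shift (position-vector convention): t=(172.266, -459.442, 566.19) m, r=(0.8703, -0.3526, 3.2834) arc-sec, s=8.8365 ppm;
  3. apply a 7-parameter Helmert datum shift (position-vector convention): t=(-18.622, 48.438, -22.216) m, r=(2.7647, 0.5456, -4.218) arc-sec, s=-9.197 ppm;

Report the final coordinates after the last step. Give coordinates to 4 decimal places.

start: φ=51.596901°, λ=-15.532644°, h=820.874 m
→ ECEF (a=6378206.400, f=1/294.978698214): X=3825826.3307, Y=-1063343.3024, Z=4975506.0250
→ Helmert 7p (PV): X=3826040.8250, Y=-1063772.2327, Z=4976118.2346
→ Helmert 7p (PV): X=3825978.4240, Y=-1063858.9484, Z=4976025.8746

X=3825978.4240 m, Y=-1063858.9484 m, Z=4976025.8746 m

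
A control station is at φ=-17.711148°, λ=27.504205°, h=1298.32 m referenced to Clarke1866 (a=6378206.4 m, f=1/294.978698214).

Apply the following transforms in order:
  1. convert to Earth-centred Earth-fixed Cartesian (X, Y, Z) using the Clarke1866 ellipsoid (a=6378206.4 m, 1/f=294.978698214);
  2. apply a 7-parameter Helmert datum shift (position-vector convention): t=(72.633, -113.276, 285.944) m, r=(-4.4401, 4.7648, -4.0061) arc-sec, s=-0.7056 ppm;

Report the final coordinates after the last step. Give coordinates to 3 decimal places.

start: φ=-17.711148°, λ=27.504205°, h=1298.320 m
→ ECEF (a=6378206.400, f=1/294.978698214): X=5391963.7703, Y=2807381.6547, Z=-1928233.0446
→ Helmert 7p (PV): X=5392042.5811, Y=2807120.1670, Z=-1928130.7288

X=5392042.581 m, Y=2807120.167 m, Z=-1928130.729 m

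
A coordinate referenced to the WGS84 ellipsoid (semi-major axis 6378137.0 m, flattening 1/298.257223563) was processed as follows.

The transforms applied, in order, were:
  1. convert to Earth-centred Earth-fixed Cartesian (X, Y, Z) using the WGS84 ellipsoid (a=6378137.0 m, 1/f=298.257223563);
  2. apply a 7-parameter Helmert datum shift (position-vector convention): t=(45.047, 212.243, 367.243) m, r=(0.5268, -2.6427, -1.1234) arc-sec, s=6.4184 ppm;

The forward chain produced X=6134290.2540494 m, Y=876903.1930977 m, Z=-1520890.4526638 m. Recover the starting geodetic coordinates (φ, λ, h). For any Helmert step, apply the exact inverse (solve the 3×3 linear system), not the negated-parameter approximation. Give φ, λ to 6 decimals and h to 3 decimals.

φ=-13.883385°, λ=8.133793°, h=3621.606 m

start: X=6134290.2540, Y=876903.1931, Z=-1520890.4527 m
→ Helmert⁻¹: X=6134181.5688, Y=876714.8469, Z=-1521328.7630
→ geod (Bowring, a=6378137.000): φ=-13.88338500°, λ=8.13379300°, h=3621.6060 m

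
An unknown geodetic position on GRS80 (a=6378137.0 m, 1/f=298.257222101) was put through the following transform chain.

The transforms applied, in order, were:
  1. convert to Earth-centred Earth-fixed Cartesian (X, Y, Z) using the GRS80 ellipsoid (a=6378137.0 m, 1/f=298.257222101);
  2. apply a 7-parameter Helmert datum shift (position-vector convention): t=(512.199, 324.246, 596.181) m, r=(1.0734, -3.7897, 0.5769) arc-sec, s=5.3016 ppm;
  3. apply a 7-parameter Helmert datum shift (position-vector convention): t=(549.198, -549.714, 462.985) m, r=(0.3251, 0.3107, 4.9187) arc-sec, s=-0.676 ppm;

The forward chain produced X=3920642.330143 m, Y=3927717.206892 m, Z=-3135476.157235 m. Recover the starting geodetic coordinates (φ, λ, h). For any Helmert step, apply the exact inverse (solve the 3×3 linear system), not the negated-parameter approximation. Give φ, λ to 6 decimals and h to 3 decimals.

φ=-29.642913°, λ=45.059755°, h=1174.832 m

start: X=3920642.3301, Y=3927717.2069, Z=-3135476.1572 m
→ Helmert⁻¹: X=3920194.1791, Y=3928171.1507, Z=-3135941.5484
→ Helmert⁻¹: X=3919614.5563, Y=3927798.7953, Z=-3136613.5560
→ geod (Bowring, a=6378137.000): φ=-29.64291300°, λ=45.05975500°, h=1174.8320 m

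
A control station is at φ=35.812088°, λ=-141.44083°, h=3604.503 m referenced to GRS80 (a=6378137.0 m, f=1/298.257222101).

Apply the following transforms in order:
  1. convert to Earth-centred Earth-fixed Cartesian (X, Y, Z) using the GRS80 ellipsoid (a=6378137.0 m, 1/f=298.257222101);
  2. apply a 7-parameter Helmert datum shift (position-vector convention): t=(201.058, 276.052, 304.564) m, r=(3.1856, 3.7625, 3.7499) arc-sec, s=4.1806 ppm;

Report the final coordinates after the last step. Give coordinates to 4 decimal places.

start: φ=35.812088°, λ=-141.440830°, h=3604.503 m
→ ECEF (a=6378137.000, f=1/298.257222101): X=-4051476.9088, Y=-3229527.1707, Z=3713412.5409
→ Helmert 7p (PV): X=-4051166.3382, Y=-3229395.6274, Z=3713756.6552

X=-4051166.3382 m, Y=-3229395.6274 m, Z=3713756.6552 m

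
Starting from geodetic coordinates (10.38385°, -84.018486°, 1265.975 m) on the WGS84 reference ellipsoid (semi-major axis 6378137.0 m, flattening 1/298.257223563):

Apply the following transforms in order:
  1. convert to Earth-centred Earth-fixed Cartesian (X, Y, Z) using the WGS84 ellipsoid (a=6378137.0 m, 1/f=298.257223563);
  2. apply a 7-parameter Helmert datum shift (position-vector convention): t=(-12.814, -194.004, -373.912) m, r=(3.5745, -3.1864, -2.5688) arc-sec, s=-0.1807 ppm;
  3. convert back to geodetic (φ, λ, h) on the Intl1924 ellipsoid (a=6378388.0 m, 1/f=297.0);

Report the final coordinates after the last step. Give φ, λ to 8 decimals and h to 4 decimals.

φ=10.37960439°, λ=-84.01967951°, h=1137.7612 m

start: φ=10.383850°, λ=-84.018486°, h=1265.975 m
→ ECEF (a=6378137.000, f=1/298.257223563): X=653965.6790, Y=-6241438.3344, Z=1142263.9840
→ Helmert 7p (PV): X=653857.3708, Y=-6241659.1501, Z=1141791.8061
→ geod (Bowring, a=6378388.000): φ=10.37960439°, λ=-84.01967951°, h=1137.7612 m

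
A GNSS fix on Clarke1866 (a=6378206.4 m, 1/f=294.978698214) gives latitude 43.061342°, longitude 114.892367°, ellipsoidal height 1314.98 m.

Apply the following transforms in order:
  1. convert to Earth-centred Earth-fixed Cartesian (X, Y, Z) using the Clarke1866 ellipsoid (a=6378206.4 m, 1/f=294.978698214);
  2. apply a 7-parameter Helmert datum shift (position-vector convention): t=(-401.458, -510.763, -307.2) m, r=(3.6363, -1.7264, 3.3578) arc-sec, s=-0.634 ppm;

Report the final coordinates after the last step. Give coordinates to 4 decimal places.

start: φ=43.061342°, λ=114.892367°, h=1314.980 m
→ ECEF (a=6378206.400, f=1/294.978698214): X=-1964997.6223, Y=4234702.1394, Z=4333179.4651
→ Helmert 7p (PV): X=-1965503.0394, Y=4234080.3125, Z=4332927.7259

X=-1965503.0394 m, Y=4234080.3125 m, Z=4332927.7259 m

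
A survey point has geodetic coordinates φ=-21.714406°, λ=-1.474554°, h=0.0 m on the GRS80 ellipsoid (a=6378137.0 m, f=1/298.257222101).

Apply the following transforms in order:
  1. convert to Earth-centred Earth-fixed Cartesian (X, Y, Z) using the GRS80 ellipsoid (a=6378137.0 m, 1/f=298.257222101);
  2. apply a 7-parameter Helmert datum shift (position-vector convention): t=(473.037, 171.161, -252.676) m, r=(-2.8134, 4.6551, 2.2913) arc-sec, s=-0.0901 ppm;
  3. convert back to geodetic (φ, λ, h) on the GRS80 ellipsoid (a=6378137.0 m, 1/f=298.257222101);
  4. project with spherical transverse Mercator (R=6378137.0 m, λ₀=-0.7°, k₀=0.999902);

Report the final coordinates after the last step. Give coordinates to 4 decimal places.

E=-79881.7698 m, N=-2417403.0472 m

start: φ=-21.714406°, λ=-1.474554°, h=0.000 m
→ ECEF (a=6378137.000, f=1/298.257222101): X=5926295.4048, Y=-152551.7669, Z=-2345062.8300
→ Helmert 7p (PV): X=5926716.6778, Y=-152346.7458, Z=-2345446.9619
→ geod (Bowring, a=6378137.000): φ=-21.71623931°, λ=-1.47246853°, h=528.4764 m
→ tm (R=6378137.0, λ₀=-0.7°): E=-79881.7698, N=-2417403.0472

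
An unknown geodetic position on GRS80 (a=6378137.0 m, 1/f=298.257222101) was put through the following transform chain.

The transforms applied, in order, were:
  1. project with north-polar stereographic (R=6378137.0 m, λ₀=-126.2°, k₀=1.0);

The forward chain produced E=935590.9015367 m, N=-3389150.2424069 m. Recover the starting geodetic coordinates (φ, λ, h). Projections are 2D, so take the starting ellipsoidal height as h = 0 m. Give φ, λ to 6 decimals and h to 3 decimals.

start: E=935590.9015, N=-3389150.2424 m
→ stereo⁻¹: φ=59.18118600°, λ=-110.76758200°

φ=59.181186°, λ=-110.767582°, h=0.000 m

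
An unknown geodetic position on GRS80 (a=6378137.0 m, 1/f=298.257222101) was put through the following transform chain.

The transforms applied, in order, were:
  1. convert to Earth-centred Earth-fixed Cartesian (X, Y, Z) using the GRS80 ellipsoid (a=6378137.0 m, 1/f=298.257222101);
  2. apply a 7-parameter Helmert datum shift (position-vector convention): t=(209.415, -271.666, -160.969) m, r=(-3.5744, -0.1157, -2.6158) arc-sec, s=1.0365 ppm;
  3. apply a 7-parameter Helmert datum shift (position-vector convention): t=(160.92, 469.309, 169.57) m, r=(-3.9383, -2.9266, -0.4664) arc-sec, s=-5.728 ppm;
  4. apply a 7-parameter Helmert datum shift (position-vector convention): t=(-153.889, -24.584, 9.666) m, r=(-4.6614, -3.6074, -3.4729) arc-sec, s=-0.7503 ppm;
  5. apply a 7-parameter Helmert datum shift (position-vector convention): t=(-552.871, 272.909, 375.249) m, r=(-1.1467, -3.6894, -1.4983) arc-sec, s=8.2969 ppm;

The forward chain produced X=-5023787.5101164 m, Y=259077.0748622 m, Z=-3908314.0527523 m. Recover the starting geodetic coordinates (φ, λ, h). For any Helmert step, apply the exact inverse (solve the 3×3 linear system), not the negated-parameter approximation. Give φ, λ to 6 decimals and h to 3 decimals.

φ=-38.033001°, λ=177.052224°, h=159.231 m

start: X=-5023787.5101, Y=259077.0749, Z=-3908314.0528 m
→ Helmert⁻¹: X=-5023264.7534, Y=258787.2589, Z=-3908565.5836
→ Helmert⁻¹: X=-5023187.3471, Y=258815.7895, Z=-3908484.4818
→ Helmert⁻¹: X=-5023433.0827, Y=258411.2300, Z=-3908600.2315
→ Helmert⁻¹: X=-5023642.7637, Y=258686.6491, Z=-3908427.9107
→ geod (Bowring, a=6378137.000): φ=-38.03300100°, λ=177.05222400°, h=159.2310 m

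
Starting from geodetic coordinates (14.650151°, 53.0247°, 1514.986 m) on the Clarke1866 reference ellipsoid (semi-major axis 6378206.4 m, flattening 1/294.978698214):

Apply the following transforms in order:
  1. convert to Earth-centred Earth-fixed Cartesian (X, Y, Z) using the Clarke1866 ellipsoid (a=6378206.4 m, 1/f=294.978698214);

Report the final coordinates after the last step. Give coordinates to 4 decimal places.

X=3713264.1911 m, Y=4932090.3616 m, Z=1602963.6063 m

start: φ=14.650151°, λ=53.024700°, h=1514.986 m
→ ECEF (a=6378206.400, f=1/294.978698214): X=3713264.1911, Y=4932090.3616, Z=1602963.6063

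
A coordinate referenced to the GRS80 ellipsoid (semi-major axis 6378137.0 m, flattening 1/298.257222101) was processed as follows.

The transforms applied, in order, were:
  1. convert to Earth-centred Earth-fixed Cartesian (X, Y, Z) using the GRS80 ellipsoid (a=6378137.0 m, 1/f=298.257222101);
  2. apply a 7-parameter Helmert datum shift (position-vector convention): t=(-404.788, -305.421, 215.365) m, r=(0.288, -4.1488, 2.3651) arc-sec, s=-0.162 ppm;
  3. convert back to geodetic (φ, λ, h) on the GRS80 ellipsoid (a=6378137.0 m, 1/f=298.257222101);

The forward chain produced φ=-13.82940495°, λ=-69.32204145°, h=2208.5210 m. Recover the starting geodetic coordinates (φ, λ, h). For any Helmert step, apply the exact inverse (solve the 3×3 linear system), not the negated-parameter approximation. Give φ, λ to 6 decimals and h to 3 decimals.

start: φ=-13.829405°, λ=-69.322041°, h=2208.521 m
→ ECEF (a=6378137.000, f=1/298.257222101): X=2188103.3579, Y=-5797391.4063, Z=-1515189.2322
→ Helmert⁻¹: X=2188411.5474, Y=-5797114.1334, Z=-1515440.7660
→ geod (Bowring, a=6378137.000): φ=-13.83193700°, λ=-69.31847000°, h=2122.4440 m

φ=-13.831937°, λ=-69.318470°, h=2122.444 m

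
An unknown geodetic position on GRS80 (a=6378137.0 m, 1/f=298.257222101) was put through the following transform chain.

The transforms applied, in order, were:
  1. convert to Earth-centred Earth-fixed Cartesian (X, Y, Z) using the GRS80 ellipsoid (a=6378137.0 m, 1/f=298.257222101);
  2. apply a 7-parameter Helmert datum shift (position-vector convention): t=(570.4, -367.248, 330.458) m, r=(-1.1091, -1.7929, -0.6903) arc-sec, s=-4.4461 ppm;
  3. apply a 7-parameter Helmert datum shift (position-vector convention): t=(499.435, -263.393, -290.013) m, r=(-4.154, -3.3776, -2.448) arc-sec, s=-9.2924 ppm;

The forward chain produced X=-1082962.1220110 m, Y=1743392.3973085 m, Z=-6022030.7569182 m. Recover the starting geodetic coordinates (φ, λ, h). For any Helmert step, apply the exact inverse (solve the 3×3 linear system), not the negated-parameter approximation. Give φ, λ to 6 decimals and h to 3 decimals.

start: X=-1082962.1220, Y=1743392.3973, Z=-6022030.7569 m
→ Helmert⁻¹: X=-1083590.9271, Y=1743780.4058, Z=-6021743.8387
→ Helmert⁻¹: X=-1084224.3299, Y=1744184.1611, Z=-6022082.2687
→ geod (Bowring, a=6378137.000): φ=-71.28629000°, λ=121.86601900°, h=3670.3760 m

φ=-71.286290°, λ=121.866019°, h=3670.376 m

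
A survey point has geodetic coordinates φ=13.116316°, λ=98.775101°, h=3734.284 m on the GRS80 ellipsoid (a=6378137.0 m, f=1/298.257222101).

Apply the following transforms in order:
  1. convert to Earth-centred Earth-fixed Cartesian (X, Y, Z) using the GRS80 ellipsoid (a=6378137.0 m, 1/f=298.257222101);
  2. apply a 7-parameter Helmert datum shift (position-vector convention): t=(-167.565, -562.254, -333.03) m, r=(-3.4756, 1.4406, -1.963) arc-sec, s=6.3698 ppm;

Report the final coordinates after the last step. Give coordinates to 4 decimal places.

X=-948463.8294 m, Y=6143193.2895 m, Z=1438367.2568 m

start: φ=13.116316°, λ=98.775101°, h=3734.284 m
→ ECEF (a=6378137.000, f=1/298.257222101): X=-948358.7415, Y=6143683.1400, Z=1438788.0213
→ Helmert 7p (PV): X=-948463.8294, Y=6143193.2895, Z=1438367.2568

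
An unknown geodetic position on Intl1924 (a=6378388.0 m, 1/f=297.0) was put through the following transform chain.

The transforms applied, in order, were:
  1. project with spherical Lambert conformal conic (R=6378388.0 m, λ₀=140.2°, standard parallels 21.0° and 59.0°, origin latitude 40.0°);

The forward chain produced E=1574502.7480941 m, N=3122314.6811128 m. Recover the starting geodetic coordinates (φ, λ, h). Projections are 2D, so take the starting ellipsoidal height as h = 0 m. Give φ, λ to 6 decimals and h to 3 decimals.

φ=65.852273°, λ=173.558892°, h=0.000 m

start: E=1574502.7481, N=3122314.6811 m
→ lcc⁻¹: φ=65.85227300°, λ=173.55889200°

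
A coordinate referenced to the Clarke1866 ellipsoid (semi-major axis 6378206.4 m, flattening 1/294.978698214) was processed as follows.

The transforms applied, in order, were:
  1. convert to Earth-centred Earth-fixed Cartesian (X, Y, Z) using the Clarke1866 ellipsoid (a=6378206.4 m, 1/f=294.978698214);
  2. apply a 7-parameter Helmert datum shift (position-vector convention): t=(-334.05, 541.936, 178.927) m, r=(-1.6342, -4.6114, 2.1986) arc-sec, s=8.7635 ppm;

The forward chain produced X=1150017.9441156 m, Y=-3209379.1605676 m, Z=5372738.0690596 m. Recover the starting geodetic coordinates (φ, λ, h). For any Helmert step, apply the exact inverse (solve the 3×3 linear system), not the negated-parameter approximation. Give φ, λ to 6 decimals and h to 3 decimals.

φ=57.772690°, λ=-70.282597°, h=450.876 m

start: X=1150017.9441, Y=-3209379.1606, Z=5372738.0691 m
→ Helmert⁻¹: X=1150427.8084, Y=-3209947.7943, Z=5372460.9084
→ geod (Bowring, a=6378206.400): φ=57.77269000°, λ=-70.28259700°, h=450.8760 m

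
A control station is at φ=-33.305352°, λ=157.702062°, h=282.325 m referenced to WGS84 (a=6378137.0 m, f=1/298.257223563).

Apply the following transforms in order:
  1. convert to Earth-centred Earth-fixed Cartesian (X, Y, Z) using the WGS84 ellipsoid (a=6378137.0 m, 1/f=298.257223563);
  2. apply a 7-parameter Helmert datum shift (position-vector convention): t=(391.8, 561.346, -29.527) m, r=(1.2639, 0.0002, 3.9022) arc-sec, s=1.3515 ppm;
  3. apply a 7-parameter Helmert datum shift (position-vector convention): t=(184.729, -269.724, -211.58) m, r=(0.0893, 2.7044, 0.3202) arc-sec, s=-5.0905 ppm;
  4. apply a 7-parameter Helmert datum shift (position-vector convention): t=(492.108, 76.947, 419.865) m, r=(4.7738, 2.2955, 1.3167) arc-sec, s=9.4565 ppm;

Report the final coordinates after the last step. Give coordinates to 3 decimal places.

X=-4936266.605 m, Y=2025023.704 m, Z=-3482127.906 m

start: φ=-33.305352°, λ=157.702062°, h=282.325 m
→ ECEF (a=6378137.000, f=1/298.257223563): X=-4937168.2223, Y=2024672.6908, Z=-3482466.5719
→ Helmert 7p (PV): X=-4936821.4019, Y=2025164.7088, Z=-3482488.3943
→ Helmert 7p (PV): X=-4936660.3455, Y=2024878.5196, Z=-3482616.6421
→ Helmert 7p (PV): X=-4936266.6051, Y=2025023.7037, Z=-3482127.9061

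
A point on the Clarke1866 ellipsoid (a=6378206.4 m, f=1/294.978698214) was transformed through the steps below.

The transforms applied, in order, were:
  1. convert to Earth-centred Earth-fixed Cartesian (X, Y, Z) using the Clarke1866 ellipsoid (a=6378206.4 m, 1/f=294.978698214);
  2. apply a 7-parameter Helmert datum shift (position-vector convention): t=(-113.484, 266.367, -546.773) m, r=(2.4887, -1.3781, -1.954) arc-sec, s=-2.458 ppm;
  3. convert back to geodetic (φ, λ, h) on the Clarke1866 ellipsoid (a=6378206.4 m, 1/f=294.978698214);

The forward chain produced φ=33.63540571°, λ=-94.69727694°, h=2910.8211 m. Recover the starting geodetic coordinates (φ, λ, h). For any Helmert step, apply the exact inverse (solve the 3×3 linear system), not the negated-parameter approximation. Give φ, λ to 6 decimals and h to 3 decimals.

start: φ=33.635406°, λ=-94.697277°, h=2910.821 m
→ ECEF (a=6378206.400, f=1/294.978698214): X=-435522.2794, Y=-5300444.8573, Z=3514276.1354
→ Helmert⁻¹: X=-435336.1671, Y=-5300685.9684, Z=3514898.4122
→ geod (Bowring, a=6378206.400): φ=33.63895100°, λ=-94.69506600°, h=3442.9000 m

φ=33.638951°, λ=-94.695066°, h=3442.900 m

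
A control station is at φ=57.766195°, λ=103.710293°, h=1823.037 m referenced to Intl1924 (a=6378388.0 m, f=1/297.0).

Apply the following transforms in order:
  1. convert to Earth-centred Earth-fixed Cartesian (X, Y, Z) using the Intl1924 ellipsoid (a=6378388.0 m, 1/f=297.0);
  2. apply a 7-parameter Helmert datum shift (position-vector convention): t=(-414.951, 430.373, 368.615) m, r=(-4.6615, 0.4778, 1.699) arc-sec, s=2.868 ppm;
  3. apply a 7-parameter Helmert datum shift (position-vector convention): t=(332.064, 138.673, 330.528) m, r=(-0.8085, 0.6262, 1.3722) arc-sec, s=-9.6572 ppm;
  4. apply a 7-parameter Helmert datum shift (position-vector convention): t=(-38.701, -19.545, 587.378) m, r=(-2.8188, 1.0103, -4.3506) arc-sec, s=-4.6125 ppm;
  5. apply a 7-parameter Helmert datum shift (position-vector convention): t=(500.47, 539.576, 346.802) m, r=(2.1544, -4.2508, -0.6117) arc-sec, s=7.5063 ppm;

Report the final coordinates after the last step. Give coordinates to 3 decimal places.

X=-808155.059 m, Y=3315304.618 m, Z=5375054.072 m

start: φ=57.766195°, λ=103.710293°, h=1823.037 m
→ ECEF (a=6378388.000, f=1/297.0): X=-808511.8125, Y=3314061.2326, Z=5373548.6172
→ Helmert 7p (PV): X=-808943.9328, Y=3314615.8910, Z=5373859.6198
→ Helmert 7p (PV): X=-808609.7929, Y=3314738.2364, Z=5374127.7149
→ Helmert 7p (PV): X=-808548.5263, Y=3314793.8996, Z=5374648.9666
→ Helmert 7p (PV): X=-808155.0591, Y=3315304.6176, Z=5375054.0720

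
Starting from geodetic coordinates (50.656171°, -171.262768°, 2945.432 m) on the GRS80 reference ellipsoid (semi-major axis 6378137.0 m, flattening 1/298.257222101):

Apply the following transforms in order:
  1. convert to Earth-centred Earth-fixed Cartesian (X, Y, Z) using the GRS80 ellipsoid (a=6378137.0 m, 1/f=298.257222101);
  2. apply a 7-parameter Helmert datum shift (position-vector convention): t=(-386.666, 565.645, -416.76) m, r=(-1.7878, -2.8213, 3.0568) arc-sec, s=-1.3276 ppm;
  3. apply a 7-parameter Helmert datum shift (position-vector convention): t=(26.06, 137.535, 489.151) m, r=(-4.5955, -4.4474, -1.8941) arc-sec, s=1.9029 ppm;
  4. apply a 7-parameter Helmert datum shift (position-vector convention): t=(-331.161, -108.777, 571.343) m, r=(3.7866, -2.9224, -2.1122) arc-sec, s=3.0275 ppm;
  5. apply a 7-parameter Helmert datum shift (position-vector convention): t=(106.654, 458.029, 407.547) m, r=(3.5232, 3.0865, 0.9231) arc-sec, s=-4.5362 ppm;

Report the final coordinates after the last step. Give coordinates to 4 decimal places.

X=-4007261.5404 m, Y=-614715.6229 m, Z=4912568.3464 m

start: φ=50.656171°, λ=-171.262768°, h=2945.432 m
→ ECEF (a=6378137.000, f=1/298.257222101): X=-4006510.9403, Y=-615747.0688, Z=4911662.4082
→ Helmert 7p (PV): X=-4006950.3439, Y=-615197.4102, Z=4911189.6633
→ Helmert 7p (PV): X=-4007043.4513, Y=-614914.8309, Z=4911615.4697
→ Helmert 7p (PV): X=-4007462.6295, Y=-615074.6038, Z=4912133.6213
→ Helmert 7p (PV): X=-4007261.5404, Y=-614715.6229, Z=4912568.3464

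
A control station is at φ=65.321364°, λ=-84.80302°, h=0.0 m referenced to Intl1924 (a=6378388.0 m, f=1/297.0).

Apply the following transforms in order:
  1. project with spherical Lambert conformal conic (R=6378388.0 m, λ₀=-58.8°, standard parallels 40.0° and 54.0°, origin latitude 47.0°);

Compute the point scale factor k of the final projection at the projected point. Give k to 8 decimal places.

start: φ=65.321364°, λ=-84.803020°, h=0.000 m
→ into lcc (λ₀=-58.8°): φ=65.32136400°, λ−λ₀=-26.00302000°
scale k = 1.05330952

1.05330952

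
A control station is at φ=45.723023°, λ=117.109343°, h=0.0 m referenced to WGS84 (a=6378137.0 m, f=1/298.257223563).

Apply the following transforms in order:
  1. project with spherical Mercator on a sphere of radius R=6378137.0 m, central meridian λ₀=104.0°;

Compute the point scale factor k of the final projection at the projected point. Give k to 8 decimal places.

start: φ=45.723023°, λ=117.109343°, h=0.000 m
→ into merc (λ₀=104.0°): φ=45.72302300°, λ−λ₀=13.10934300°
scale k = 1.43240281

1.43240281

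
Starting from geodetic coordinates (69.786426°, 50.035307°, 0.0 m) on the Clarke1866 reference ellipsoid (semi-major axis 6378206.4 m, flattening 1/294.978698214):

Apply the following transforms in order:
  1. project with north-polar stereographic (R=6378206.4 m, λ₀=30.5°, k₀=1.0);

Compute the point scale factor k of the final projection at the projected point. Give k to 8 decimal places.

start: φ=69.786426°, λ=50.035307°, h=0.000 m
→ into stereo (λ₀=30.5°): φ=69.78642600°, λ−λ₀=19.53530700°
scale k = 1.03177283

1.03177283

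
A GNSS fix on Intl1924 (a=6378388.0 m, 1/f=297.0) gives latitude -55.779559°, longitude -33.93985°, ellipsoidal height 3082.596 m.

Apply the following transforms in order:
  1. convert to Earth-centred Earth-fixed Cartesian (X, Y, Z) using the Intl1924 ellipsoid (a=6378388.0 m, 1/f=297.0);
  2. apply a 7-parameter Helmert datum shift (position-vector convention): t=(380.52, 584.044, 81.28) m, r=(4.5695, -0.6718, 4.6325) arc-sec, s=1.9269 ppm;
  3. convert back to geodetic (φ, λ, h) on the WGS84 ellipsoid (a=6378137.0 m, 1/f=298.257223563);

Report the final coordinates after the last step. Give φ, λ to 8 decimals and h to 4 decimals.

φ=-55.77901340°, λ=-33.92577093°, h=3210.6585 m

start: φ=-55.779559°, λ=-33.939850°, h=3082.596 m
→ ECEF (a=6378388.000, f=1/297.0): X=2984219.3548, Y=-2008326.3744, Z=-5253335.4088
→ Helmert 7p (PV): X=2984667.8402, Y=-2007562.7972, Z=-5253299.0235
→ geod (Bowring, a=6378137.000): φ=-55.77901340°, λ=-33.92577093°, h=3210.6585 m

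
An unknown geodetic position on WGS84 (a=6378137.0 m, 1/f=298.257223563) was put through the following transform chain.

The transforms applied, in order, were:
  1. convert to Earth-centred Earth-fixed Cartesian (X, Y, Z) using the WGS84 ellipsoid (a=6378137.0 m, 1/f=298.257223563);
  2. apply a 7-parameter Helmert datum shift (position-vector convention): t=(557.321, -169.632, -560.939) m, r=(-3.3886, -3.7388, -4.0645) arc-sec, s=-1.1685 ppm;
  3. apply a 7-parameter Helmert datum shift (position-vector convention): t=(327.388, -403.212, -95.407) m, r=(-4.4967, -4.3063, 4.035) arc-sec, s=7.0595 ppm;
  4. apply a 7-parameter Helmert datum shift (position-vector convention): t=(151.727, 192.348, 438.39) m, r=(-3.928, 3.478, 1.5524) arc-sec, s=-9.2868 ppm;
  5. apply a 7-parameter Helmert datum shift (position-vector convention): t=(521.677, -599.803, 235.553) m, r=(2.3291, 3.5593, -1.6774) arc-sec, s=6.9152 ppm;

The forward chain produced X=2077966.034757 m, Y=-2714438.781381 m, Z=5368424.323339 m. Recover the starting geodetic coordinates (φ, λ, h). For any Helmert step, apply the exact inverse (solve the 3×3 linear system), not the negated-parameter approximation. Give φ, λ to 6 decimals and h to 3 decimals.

start: X=2077966.0348, Y=-2714438.7814, Z=5368424.3233 m
→ Helmert⁻¹: X=2077359.4270, Y=-2713742.7013, Z=5368218.1384
→ Helmert⁻¹: X=2077116.0528, Y=-2714078.1081, Z=5367812.9368
→ Helmert⁻¹: X=2076832.9813, Y=-2713813.3871, Z=5367767.9274
→ Helmert⁻¹: X=2076428.8666, Y=-2713694.2013, Z=5368252.9198
→ geod (Bowring, a=6378137.000): φ=57.69671900°, λ=-52.57798100°, h=580.3050 m

φ=57.696719°, λ=-52.577981°, h=580.305 m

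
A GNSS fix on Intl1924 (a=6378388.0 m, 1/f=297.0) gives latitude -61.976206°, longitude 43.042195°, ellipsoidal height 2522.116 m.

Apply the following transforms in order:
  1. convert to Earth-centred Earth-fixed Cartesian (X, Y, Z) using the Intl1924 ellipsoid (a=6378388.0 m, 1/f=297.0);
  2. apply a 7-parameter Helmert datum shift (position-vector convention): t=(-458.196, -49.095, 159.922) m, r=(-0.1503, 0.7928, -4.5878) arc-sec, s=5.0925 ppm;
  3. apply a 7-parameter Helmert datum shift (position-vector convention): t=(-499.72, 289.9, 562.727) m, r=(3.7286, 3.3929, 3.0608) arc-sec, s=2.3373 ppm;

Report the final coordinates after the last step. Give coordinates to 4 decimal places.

X=2195807.9251 m, Y=2051957.9339 m, Z=-5608947.3395 m

start: φ=-61.976206°, λ=43.042195°, h=2522.116 m
→ ECEF (a=6378388.000, f=1/297.0): X=2196848.1635, Y=2051620.8418, Z=-5609619.3271
→ Helmert 7p (PV): X=2196425.2267, Y=2051529.2439, Z=-5609497.9109
→ Helmert 7p (PV): X=2195807.9251, Y=2051957.9339, Z=-5608947.3395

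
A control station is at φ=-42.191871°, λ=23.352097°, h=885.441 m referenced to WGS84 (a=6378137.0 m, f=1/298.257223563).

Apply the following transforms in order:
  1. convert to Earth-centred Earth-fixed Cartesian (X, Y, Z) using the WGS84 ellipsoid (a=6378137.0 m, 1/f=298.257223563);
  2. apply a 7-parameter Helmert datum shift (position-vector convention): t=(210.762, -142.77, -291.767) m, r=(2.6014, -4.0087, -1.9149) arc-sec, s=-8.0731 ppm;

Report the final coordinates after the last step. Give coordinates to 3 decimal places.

start: φ=-42.191871°, λ=23.352097°, h=885.441 m
→ ECEF (a=6378137.000, f=1/298.257223563): X=4345640.4605, Y=1876214.5034, Z=-4262012.5810
→ Helmert 7p (PV): X=4345916.3882, Y=1876069.9950, Z=-4262161.8221

X=4345916.388 m, Y=1876069.995 m, Z=-4262161.822 m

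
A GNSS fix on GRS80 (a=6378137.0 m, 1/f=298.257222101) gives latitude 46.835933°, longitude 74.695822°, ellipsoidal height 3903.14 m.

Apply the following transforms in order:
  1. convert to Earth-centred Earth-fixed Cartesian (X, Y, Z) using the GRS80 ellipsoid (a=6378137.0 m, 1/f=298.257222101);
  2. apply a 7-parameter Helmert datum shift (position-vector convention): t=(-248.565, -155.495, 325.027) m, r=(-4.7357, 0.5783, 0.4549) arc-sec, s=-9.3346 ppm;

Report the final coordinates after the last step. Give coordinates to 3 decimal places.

X=1154148.057 m, Y=4218494.659 m, Z=4632335.238 m

start: φ=46.835933°, λ=74.695822°, h=3903.140 m
→ ECEF (a=6378137.000, f=1/298.257222101): X=1154403.7149, Y=4218580.6364, Z=4632153.5418
→ Helmert 7p (PV): X=1154148.0573, Y=4218494.6587, Z=4632335.2381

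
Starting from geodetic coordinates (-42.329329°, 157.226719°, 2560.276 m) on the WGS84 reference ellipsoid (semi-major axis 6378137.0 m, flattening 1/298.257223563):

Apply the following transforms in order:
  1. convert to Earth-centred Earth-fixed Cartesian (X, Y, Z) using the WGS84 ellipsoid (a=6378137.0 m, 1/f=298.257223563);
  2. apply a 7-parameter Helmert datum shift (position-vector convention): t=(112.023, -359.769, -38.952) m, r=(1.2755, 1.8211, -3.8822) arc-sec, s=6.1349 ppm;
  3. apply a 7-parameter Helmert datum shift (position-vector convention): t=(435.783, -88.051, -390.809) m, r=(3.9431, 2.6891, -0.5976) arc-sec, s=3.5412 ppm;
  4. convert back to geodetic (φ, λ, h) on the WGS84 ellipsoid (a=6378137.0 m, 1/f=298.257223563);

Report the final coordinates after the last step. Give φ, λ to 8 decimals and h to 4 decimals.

start: φ=-42.329329°, λ=157.226719°, h=2560.276 m
→ ECEF (a=6378137.000, f=1/298.257223563): X=-4356044.9888, Y=1828722.8472, Z=-4274442.1697
→ Helmert 7p (PV): X=-4355963.0093, Y=1828482.7172, Z=-4274457.5770
→ Helmert 7p (PV): X=-4355593.0809, Y=1828495.4754, Z=-4274771.7786
→ geod (Bowring, a=6378137.000): φ=-42.33458026°, λ=157.22714012°, h=2409.1471 m

φ=-42.33458026°, λ=157.22714012°, h=2409.1471 m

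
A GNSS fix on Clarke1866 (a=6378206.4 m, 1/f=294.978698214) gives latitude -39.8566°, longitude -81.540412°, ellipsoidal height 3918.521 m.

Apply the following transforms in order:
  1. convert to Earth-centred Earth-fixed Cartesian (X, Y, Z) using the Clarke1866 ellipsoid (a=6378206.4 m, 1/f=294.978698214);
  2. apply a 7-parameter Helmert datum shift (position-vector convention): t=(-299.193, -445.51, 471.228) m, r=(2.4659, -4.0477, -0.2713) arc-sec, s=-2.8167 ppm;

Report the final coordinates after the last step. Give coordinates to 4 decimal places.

start: φ=-39.856600°, λ=-81.540412°, h=3918.521 m
→ ECEF (a=6378206.400, f=1/294.978698214): X=721739.7994, Y=-4852684.6949, Z=-4068089.3331
→ Helmert 7p (PV): X=721512.0219, Y=-4853068.8517, Z=-4067650.4971

X=721512.0219 m, Y=-4853068.8517 m, Z=-4067650.4971 m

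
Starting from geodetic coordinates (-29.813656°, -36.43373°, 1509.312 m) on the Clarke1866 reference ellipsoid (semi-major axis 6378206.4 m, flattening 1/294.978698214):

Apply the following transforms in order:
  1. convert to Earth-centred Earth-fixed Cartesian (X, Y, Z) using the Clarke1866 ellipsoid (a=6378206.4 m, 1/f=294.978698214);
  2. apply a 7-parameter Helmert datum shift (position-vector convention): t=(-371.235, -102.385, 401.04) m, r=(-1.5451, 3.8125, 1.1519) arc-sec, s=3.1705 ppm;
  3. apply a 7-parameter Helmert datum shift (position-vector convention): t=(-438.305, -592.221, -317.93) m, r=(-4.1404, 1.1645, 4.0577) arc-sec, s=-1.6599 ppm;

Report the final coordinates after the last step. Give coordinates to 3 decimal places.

start: φ=-29.813656°, λ=-36.433730°, h=1509.312 m
→ ECEF (a=6378206.400, f=1/294.978698214): X=4457156.5638, Y=-3290151.1674, Z=-3153045.9588
→ Helmert 7p (PV): X=4456759.5548, Y=-3290262.7116, Z=-3152712.6536
→ Helmert 7p (PV): X=4456360.7798, Y=-3290825.0816, Z=-3152984.4657

X=4456360.780 m, Y=-3290825.082 m, Z=-3152984.466 m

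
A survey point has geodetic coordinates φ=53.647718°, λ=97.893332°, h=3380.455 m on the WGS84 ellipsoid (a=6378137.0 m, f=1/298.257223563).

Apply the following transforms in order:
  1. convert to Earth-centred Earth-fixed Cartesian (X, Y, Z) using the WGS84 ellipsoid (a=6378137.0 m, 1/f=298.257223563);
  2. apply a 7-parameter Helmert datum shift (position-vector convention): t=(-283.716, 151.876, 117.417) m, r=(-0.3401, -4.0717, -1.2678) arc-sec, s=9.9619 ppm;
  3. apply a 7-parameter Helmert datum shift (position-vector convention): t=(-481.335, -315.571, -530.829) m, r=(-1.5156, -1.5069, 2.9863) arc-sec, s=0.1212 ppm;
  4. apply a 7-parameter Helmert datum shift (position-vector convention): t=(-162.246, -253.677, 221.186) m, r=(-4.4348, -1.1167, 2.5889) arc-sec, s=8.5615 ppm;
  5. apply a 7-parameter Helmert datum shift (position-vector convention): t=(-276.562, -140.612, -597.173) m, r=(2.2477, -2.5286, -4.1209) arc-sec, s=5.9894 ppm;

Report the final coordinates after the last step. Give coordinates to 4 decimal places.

X=-522046.1701 m, Y=3754586.5640 m, Z=5115561.9458 m

start: φ=53.647718°, λ=97.893332°, h=3380.455 m
→ ECEF (a=6378137.000, f=1/298.257223563): X=-520597.2776, Y=3754952.2389, Z=5116322.2167
→ Helmert 7p (PV): X=-520964.0978, Y=3755153.1574, Z=5116474.1338
→ Helmert 7p (PV): X=-521537.2423, Y=3754868.0940, Z=5115912.5267
→ Helmert 7p (PV): X=-521778.7798, Y=3754750.0140, Z=5116093.9567
→ Helmert 7p (PV): X=-522046.1701, Y=3754586.5640, Z=5115561.9458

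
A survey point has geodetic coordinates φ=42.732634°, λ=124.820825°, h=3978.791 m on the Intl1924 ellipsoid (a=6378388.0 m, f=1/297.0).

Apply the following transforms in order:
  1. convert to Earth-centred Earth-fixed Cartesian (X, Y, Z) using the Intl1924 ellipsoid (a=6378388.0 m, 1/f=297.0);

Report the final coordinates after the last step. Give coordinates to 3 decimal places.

X=-2681070.835 m, Y=3854565.136 m, Z=4308506.972 m

start: φ=42.732634°, λ=124.820825°, h=3978.791 m
→ ECEF (a=6378388.000, f=1/297.0): X=-2681070.8349, Y=3854565.1358, Z=4308506.9716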